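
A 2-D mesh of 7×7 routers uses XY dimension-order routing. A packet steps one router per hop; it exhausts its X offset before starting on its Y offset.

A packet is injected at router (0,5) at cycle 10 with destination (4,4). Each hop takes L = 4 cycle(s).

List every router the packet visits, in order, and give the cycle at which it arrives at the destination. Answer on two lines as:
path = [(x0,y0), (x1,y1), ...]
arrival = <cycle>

path = [(0,5), (1,5), (2,5), (3,5), (4,5), (4,4)]
arrival = 30

t=10: at (0,5)
t=14: at (1,5) after E
t=18: at (2,5) after E
t=22: at (3,5) after E
t=26: at (4,5) after E
t=30: at (4,4) after S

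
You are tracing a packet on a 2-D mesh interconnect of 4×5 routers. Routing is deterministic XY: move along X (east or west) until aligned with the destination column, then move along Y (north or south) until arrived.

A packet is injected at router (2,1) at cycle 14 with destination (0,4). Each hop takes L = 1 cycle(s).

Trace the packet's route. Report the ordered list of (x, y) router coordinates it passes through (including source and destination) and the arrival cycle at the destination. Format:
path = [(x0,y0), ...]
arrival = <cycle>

[0] x=2 y=1 t=14
[1] x=1 y=1 t=15 →W
[2] x=0 y=1 t=16 →W
[3] x=0 y=2 t=17 →N
[4] x=0 y=3 t=18 →N
[5] x=0 y=4 t=19 →N

path = [(2,1), (1,1), (0,1), (0,2), (0,3), (0,4)]
arrival = 19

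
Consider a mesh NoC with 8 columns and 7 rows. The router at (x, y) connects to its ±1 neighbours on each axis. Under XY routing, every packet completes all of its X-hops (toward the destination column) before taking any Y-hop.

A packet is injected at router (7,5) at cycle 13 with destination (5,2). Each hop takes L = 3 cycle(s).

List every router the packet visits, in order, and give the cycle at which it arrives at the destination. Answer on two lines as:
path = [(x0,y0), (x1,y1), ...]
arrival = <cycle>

hop 0: (7,5) @ cyc 13
hop 1: (6,5) @ cyc 16  [W]
hop 2: (5,5) @ cyc 19  [W]
hop 3: (5,4) @ cyc 22  [S]
hop 4: (5,3) @ cyc 25  [S]
hop 5: (5,2) @ cyc 28  [S]

path = [(7,5), (6,5), (5,5), (5,4), (5,3), (5,2)]
arrival = 28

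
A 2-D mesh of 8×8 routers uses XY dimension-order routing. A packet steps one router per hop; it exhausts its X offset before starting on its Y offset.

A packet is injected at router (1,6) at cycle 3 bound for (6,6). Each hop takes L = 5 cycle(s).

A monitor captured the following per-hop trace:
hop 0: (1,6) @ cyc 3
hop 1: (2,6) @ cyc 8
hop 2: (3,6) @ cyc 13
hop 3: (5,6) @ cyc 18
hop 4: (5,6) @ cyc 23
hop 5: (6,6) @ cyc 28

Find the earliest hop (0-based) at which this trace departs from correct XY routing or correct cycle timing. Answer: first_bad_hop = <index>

first_bad_hop = 3

  1: Δx=+1 Δy=+0 Δt=5 [ok]
  2: Δx=+1 Δy=+0 Δt=5 [ok]
  3: Δx=+2 Δy=+0 Δt=5 [BAD: non-unit step]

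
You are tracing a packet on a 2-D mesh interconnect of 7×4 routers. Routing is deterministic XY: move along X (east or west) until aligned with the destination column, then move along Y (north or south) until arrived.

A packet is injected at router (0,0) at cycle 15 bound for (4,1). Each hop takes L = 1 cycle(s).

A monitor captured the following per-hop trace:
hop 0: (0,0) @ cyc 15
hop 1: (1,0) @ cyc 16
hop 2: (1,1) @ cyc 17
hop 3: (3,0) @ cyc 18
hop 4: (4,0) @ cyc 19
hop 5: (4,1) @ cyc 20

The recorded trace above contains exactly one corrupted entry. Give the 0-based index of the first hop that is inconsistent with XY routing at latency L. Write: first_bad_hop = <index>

  1: Δx=+1 Δy=+0 Δt=1 [ok]
  2: Δx=+0 Δy=+1 Δt=1 [BAD: Y-move but x=1≠4]

first_bad_hop = 2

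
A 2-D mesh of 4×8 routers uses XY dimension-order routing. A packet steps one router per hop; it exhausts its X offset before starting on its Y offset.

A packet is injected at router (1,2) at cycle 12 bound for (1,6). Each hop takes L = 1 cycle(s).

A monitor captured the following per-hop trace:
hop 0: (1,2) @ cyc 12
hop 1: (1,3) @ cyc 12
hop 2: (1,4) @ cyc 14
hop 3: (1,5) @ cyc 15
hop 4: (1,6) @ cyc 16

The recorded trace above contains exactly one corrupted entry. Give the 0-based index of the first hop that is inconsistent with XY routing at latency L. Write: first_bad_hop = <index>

first_bad_hop = 1

  1: Δx=+0 Δy=+1 Δt=0 [BAD: Δcyc=0≠L]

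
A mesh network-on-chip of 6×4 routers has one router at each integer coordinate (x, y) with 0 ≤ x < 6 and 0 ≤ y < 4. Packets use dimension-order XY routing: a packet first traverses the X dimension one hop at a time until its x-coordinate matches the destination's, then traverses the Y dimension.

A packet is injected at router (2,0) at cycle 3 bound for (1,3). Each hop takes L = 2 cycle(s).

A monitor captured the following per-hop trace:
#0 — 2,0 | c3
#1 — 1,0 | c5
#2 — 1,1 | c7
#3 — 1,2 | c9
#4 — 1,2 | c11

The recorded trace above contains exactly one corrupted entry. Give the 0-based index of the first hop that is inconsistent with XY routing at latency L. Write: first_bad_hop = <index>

first_bad_hop = 4

hop 1: step (-1,+0), +2 cyc — ok
hop 2: step (+0,+1), +2 cyc — ok
hop 3: step (+0,+1), +2 cyc — ok
hop 4: step (+0,+0), +2 cyc — BAD: non-unit step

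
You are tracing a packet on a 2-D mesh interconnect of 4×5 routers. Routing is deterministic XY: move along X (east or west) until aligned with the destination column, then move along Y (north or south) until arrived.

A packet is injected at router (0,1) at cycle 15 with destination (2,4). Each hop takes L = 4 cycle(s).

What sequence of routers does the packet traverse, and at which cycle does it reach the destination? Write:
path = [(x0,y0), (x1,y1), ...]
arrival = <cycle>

path = [(0,1), (1,1), (2,1), (2,2), (2,3), (2,4)]
arrival = 35

#0 — 0,1 | c15
#1 — 1,1 | c19 | E
#2 — 2,1 | c23 | E
#3 — 2,2 | c27 | N
#4 — 2,3 | c31 | N
#5 — 2,4 | c35 | N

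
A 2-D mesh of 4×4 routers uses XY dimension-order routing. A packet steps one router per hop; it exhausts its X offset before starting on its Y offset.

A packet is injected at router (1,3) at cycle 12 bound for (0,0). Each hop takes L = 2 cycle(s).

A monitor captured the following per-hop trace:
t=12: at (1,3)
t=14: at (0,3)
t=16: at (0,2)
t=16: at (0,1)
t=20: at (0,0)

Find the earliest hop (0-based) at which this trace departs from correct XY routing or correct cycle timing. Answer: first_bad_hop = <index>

first_bad_hop = 3

check 1→ d=(-1,0) cyc+2: ok
check 2→ d=(0,-1) cyc+2: ok
check 3→ d=(0,-1) cyc+0: BAD: Δcyc=0≠L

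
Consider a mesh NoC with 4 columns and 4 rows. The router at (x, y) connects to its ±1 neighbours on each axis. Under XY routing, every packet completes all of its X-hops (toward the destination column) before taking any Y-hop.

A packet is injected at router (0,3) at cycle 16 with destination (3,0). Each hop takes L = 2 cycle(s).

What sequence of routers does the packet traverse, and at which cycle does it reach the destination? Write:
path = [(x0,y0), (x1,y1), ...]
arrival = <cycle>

[0] x=0 y=3 t=16
[1] x=1 y=3 t=18 →E
[2] x=2 y=3 t=20 →E
[3] x=3 y=3 t=22 →E
[4] x=3 y=2 t=24 →S
[5] x=3 y=1 t=26 →S
[6] x=3 y=0 t=28 →S

path = [(0,3), (1,3), (2,3), (3,3), (3,2), (3,1), (3,0)]
arrival = 28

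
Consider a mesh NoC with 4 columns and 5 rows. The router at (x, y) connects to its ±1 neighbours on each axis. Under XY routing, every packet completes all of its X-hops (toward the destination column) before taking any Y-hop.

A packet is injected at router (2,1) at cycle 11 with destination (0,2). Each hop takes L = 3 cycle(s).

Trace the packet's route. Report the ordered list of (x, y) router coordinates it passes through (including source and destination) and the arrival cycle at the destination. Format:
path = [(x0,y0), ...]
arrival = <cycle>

path = [(2,1), (1,1), (0,1), (0,2)]
arrival = 20

t=11: at (2,1)
t=14: at (1,1) after W
t=17: at (0,1) after W
t=20: at (0,2) after N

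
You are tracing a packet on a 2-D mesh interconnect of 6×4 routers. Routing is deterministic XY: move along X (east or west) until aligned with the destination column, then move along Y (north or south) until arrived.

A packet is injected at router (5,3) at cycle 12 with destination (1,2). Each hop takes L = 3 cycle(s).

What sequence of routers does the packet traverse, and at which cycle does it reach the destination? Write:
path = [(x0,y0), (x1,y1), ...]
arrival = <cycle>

path = [(5,3), (4,3), (3,3), (2,3), (1,3), (1,2)]
arrival = 27

[0] x=5 y=3 t=12
[1] x=4 y=3 t=15 →W
[2] x=3 y=3 t=18 →W
[3] x=2 y=3 t=21 →W
[4] x=1 y=3 t=24 →W
[5] x=1 y=2 t=27 →S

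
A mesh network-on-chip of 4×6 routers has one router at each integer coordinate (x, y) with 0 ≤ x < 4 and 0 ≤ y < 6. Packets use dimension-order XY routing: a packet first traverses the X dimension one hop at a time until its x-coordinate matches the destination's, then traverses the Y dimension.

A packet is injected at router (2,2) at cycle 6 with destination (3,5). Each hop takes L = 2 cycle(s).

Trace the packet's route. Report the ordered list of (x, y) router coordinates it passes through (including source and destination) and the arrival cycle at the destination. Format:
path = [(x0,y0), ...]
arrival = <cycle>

hop 0: (2,2) @ cyc 6
hop 1: (3,2) @ cyc 8  [E]
hop 2: (3,3) @ cyc 10  [N]
hop 3: (3,4) @ cyc 12  [N]
hop 4: (3,5) @ cyc 14  [N]

path = [(2,2), (3,2), (3,3), (3,4), (3,5)]
arrival = 14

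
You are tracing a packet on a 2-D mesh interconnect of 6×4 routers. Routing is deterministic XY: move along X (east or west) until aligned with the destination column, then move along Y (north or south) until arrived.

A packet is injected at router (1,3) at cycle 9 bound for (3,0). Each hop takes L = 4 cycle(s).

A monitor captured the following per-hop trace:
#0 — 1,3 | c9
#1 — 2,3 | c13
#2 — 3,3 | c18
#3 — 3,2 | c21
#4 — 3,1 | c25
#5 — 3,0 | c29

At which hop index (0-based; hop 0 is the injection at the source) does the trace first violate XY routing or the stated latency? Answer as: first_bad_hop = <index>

  1: Δx=+1 Δy=+0 Δt=4 [ok]
  2: Δx=+1 Δy=+0 Δt=5 [BAD: Δcyc=5≠L]

first_bad_hop = 2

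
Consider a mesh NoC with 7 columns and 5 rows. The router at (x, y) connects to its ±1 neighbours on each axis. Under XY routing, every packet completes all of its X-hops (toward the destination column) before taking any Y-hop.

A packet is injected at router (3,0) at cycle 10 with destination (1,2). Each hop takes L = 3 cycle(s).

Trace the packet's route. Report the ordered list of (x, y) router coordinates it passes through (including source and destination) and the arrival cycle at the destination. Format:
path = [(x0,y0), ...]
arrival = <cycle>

path = [(3,0), (2,0), (1,0), (1,1), (1,2)]
arrival = 22

src (3,0)  cyc=10
W→(2,0)  cyc=13
W→(1,0)  cyc=16
N→(1,1)  cyc=19
N→(1,2)  cyc=22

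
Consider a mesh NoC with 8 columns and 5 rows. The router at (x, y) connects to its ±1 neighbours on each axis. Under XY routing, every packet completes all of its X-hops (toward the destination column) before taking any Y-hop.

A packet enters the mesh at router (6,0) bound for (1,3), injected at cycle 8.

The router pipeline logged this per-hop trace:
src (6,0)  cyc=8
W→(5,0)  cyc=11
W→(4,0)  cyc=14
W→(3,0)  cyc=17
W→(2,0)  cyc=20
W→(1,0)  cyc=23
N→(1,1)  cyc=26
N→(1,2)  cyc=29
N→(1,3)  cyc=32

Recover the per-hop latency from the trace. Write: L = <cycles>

L = 3

From hop 0 (8) to hop 1 (11): +3 cycles.
Each hop adds L, hence L = 3.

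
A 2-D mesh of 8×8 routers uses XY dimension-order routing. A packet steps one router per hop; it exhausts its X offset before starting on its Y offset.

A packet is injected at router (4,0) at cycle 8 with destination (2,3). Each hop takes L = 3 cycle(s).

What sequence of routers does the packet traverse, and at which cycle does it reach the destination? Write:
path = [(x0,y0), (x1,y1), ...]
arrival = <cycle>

path = [(4,0), (3,0), (2,0), (2,1), (2,2), (2,3)]
arrival = 23

#0 — 4,0 | c8
#1 — 3,0 | c11 | W
#2 — 2,0 | c14 | W
#3 — 2,1 | c17 | N
#4 — 2,2 | c20 | N
#5 — 2,3 | c23 | N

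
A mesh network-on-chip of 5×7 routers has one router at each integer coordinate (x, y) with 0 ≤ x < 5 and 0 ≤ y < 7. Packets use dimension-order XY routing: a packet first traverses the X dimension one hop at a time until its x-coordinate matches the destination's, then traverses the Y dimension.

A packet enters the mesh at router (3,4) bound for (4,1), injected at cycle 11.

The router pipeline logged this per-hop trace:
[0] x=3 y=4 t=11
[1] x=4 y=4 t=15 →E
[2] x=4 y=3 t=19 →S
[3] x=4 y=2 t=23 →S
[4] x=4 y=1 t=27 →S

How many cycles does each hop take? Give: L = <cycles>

L = 4

Δcyc across hop 0→1: 15 − 11 = 4.
Per-hop latency L = Δcyc = 4.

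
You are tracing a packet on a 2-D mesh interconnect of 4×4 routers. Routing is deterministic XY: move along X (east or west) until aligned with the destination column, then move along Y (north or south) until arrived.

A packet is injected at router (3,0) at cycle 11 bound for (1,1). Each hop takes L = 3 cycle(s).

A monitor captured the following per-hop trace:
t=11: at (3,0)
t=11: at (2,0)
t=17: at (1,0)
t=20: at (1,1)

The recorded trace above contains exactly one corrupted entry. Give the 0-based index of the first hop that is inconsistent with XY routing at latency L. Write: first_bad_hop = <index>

first_bad_hop = 1

check 1→ d=(-1,0) cyc+0: BAD: Δcyc=0≠L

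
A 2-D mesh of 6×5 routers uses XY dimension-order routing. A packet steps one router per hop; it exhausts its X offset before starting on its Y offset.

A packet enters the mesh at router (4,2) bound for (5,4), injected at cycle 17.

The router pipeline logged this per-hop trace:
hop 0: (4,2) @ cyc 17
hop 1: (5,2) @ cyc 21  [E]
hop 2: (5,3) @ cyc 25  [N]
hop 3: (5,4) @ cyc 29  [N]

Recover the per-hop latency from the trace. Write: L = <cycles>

L = 4

cyc[1] − cyc[0] = 21 − 17 = 4.
One hop costs L cycles, so L = 4.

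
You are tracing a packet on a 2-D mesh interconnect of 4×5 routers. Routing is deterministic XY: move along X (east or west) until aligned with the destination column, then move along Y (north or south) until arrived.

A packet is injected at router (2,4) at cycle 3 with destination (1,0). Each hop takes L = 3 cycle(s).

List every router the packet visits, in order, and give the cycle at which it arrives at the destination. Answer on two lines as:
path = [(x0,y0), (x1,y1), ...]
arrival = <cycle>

t=3: at (2,4)
t=6: at (1,4) after W
t=9: at (1,3) after S
t=12: at (1,2) after S
t=15: at (1,1) after S
t=18: at (1,0) after S

path = [(2,4), (1,4), (1,3), (1,2), (1,1), (1,0)]
arrival = 18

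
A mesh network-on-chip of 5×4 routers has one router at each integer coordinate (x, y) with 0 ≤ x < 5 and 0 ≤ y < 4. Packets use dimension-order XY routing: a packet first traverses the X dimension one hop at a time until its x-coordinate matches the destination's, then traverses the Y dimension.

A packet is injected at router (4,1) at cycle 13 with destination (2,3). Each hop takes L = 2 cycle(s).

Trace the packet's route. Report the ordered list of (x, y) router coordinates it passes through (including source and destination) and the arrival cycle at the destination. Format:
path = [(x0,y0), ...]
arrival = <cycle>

[0] x=4 y=1 t=13
[1] x=3 y=1 t=15 →W
[2] x=2 y=1 t=17 →W
[3] x=2 y=2 t=19 →N
[4] x=2 y=3 t=21 →N

path = [(4,1), (3,1), (2,1), (2,2), (2,3)]
arrival = 21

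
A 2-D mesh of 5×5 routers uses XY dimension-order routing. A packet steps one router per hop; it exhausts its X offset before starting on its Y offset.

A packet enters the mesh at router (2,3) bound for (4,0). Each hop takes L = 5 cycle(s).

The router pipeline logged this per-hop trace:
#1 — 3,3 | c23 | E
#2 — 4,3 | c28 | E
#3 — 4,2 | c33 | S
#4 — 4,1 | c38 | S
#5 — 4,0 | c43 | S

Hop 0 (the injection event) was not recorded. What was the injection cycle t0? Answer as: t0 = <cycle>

t0 = 18

The first recorded entry is hop 1 at cycle 23.
Therefore t0 = 23 − L = 18.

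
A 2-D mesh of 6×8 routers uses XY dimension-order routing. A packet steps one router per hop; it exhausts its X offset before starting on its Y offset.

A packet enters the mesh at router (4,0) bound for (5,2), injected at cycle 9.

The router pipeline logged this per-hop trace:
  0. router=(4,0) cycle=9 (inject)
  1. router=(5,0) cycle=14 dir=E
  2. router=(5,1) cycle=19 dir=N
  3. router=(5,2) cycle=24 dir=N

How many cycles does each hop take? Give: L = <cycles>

cyc[1] − cyc[0] = 14 − 9 = 5.
One hop costs L cycles, so L = 5.

L = 5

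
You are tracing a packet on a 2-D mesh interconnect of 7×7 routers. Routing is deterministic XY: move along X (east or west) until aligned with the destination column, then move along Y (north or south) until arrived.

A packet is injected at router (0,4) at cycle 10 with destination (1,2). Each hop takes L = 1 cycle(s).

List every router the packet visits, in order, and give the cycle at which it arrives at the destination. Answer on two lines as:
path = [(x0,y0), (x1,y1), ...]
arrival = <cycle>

t=10: at (0,4)
t=11: at (1,4) after E
t=12: at (1,3) after S
t=13: at (1,2) after S

path = [(0,4), (1,4), (1,3), (1,2)]
arrival = 13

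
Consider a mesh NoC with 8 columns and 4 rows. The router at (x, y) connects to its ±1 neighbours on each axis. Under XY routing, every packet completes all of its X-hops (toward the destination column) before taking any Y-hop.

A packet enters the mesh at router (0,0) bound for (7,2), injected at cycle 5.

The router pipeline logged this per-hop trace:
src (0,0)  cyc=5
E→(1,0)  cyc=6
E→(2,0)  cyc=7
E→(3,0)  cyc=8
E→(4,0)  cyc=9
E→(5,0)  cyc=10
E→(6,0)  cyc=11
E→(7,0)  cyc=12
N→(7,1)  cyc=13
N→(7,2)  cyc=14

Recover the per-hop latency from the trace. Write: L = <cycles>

L = 1

From hop 0 (5) to hop 1 (6): +1 cycles.
That increment is L by definition: L = 1.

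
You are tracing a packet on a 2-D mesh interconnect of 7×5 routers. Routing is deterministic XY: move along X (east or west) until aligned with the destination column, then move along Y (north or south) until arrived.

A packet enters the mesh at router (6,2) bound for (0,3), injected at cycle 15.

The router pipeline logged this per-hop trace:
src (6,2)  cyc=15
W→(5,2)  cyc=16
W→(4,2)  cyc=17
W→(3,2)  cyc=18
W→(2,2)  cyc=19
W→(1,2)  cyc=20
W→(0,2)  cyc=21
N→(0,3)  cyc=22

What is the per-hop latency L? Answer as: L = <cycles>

L = 1

cyc[1] − cyc[0] = 16 − 15 = 1.
Each hop adds L, hence L = 1.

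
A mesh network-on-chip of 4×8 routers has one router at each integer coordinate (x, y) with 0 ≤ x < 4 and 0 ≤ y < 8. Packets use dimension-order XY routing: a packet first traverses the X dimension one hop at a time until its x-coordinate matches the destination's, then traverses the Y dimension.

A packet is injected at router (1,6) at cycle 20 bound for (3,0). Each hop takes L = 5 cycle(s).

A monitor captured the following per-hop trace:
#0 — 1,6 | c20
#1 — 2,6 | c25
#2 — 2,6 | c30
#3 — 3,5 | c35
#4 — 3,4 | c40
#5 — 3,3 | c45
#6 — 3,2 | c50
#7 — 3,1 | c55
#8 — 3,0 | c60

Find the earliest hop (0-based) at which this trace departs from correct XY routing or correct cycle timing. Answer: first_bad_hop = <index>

[1] (+1,+0) / 5c ⇒ ok
[2] (+0,+0) / 5c ⇒ BAD: non-unit step

first_bad_hop = 2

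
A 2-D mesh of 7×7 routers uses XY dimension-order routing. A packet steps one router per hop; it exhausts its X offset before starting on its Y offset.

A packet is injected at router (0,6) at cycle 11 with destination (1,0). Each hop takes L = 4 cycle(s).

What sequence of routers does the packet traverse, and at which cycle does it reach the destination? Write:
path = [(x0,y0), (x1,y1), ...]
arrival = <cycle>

path = [(0,6), (1,6), (1,5), (1,4), (1,3), (1,2), (1,1), (1,0)]
arrival = 39

src (0,6)  cyc=11
E→(1,6)  cyc=15
S→(1,5)  cyc=19
S→(1,4)  cyc=23
S→(1,3)  cyc=27
S→(1,2)  cyc=31
S→(1,1)  cyc=35
S→(1,0)  cyc=39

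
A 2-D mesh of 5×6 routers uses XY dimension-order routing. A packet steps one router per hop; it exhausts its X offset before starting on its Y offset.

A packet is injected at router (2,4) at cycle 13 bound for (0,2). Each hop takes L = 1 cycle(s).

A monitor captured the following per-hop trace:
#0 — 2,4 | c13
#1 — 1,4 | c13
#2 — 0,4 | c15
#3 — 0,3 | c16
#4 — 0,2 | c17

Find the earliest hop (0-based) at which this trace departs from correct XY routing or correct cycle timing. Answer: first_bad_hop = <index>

first_bad_hop = 1

check 1→ d=(-1,0) cyc+0: BAD: Δcyc=0≠L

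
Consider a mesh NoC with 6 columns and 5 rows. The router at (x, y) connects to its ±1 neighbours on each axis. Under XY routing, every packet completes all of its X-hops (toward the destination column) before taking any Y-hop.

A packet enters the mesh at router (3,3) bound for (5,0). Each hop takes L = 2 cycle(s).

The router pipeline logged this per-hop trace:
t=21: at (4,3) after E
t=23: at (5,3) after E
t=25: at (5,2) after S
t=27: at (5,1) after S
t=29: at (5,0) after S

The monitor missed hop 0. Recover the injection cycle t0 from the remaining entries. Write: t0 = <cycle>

t0 = 19

At hop 1 the cycle is 21; in general cyc_k = t0 + kL.
Subtract one hop: t0 = 21 − 2 = 19.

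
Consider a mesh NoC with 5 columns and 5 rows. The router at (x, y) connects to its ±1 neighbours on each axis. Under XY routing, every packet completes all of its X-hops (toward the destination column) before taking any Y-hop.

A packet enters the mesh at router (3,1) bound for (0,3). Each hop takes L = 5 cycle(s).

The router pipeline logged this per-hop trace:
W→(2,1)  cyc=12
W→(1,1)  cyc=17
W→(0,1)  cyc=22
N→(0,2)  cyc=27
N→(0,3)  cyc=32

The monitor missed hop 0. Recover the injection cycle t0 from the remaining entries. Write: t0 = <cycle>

t0 = 7

The first recorded entry is hop 1 at cycle 12.
t0 = cyc[1] − L = 12 − 5 = 7.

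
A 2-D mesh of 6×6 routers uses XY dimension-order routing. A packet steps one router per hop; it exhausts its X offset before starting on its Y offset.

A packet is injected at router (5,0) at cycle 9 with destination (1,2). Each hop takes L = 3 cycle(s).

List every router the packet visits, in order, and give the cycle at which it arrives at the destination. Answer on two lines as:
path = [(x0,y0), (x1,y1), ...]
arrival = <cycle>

path = [(5,0), (4,0), (3,0), (2,0), (1,0), (1,1), (1,2)]
arrival = 27

t=9: at (5,0)
t=12: at (4,0) after W
t=15: at (3,0) after W
t=18: at (2,0) after W
t=21: at (1,0) after W
t=24: at (1,1) after N
t=27: at (1,2) after N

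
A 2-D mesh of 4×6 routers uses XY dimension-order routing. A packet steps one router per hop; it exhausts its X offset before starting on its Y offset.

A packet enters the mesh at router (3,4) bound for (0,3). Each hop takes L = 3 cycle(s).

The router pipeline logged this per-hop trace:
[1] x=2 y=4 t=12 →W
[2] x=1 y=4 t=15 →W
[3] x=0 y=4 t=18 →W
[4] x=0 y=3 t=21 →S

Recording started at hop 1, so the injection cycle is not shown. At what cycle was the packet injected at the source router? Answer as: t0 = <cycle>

t0 = 9

Hop 1 reached at cycle 12; hop k is at t0 + k·L.
So t0 = 12 − 1·3 = 9.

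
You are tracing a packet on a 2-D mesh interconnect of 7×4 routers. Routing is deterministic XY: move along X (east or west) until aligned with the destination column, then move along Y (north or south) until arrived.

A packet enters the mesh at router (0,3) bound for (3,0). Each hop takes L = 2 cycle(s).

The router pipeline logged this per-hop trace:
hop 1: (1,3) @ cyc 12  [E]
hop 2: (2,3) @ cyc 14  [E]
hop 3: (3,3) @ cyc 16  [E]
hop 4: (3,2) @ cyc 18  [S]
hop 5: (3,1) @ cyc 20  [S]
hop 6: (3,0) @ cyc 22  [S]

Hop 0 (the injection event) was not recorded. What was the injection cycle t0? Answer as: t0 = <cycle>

t0 = 10

cyc[1] = 12 and cyc[k] = t0 + k·L for every k.
t0 = cyc[1] − L = 12 − 2 = 10.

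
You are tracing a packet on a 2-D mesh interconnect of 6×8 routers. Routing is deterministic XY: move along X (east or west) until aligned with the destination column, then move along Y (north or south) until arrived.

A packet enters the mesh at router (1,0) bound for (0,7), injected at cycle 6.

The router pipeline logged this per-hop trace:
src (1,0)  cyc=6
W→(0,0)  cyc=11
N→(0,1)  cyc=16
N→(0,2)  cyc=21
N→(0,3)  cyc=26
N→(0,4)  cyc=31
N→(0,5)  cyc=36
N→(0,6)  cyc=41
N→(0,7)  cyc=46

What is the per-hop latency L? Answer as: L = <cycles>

From hop 0 (6) to hop 1 (11): +5 cycles.
That increment is L by definition: L = 5.

L = 5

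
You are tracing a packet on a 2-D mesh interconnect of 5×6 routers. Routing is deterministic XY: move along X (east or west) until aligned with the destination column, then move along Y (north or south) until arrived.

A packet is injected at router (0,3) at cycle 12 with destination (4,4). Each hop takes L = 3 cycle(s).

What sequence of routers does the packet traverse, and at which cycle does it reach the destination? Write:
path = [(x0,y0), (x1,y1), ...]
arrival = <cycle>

t=12: at (0,3)
t=15: at (1,3) after E
t=18: at (2,3) after E
t=21: at (3,3) after E
t=24: at (4,3) after E
t=27: at (4,4) after N

path = [(0,3), (1,3), (2,3), (3,3), (4,3), (4,4)]
arrival = 27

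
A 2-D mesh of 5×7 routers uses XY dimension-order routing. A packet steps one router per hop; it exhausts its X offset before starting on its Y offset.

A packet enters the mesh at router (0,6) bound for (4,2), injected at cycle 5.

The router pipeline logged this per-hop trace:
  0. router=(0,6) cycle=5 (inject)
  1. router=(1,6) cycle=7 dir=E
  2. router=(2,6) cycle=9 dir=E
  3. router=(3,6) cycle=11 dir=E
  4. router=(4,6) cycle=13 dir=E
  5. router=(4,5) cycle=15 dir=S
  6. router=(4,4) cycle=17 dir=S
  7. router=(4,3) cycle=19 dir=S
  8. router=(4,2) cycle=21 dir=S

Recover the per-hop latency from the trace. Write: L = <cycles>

cyc[1] − cyc[0] = 7 − 5 = 2.
One hop costs L cycles, so L = 2.

L = 2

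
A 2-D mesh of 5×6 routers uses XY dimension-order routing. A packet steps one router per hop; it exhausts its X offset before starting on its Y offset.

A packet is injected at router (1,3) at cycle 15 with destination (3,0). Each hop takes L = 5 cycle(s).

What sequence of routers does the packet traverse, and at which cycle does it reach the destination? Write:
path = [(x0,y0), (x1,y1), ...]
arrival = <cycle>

src (1,3)  cyc=15
E→(2,3)  cyc=20
E→(3,3)  cyc=25
S→(3,2)  cyc=30
S→(3,1)  cyc=35
S→(3,0)  cyc=40

path = [(1,3), (2,3), (3,3), (3,2), (3,1), (3,0)]
arrival = 40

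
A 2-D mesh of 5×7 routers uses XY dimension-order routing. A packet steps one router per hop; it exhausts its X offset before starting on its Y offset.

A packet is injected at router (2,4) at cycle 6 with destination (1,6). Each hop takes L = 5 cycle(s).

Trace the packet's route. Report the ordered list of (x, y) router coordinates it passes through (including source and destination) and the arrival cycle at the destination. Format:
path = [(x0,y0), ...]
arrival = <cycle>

t=6: at (2,4)
t=11: at (1,4) after W
t=16: at (1,5) after N
t=21: at (1,6) after N

path = [(2,4), (1,4), (1,5), (1,6)]
arrival = 21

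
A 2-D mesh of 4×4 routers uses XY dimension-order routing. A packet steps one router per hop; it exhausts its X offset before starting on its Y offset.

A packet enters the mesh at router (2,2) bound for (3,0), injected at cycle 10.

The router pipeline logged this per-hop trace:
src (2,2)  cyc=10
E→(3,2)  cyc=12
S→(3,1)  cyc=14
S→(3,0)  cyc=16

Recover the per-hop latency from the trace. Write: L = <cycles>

L = 2

Between hops 0 and 1 the cycle counter advances 12 − 10 = 2.
That increment is L by definition: L = 2.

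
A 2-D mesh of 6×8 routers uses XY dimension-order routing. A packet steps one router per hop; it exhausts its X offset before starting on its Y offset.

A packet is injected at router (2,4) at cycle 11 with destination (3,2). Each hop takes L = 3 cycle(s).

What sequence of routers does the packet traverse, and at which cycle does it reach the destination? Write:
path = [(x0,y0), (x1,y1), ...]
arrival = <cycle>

t=11: at (2,4)
t=14: at (3,4) after E
t=17: at (3,3) after S
t=20: at (3,2) after S

path = [(2,4), (3,4), (3,3), (3,2)]
arrival = 20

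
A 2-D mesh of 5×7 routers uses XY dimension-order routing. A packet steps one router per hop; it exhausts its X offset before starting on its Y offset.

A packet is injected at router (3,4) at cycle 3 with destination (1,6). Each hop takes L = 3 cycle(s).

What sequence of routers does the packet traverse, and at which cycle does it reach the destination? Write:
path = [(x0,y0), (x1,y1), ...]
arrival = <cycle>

hop 0: (3,4) @ cyc 3
hop 1: (2,4) @ cyc 6  [W]
hop 2: (1,4) @ cyc 9  [W]
hop 3: (1,5) @ cyc 12  [N]
hop 4: (1,6) @ cyc 15  [N]

path = [(3,4), (2,4), (1,4), (1,5), (1,6)]
arrival = 15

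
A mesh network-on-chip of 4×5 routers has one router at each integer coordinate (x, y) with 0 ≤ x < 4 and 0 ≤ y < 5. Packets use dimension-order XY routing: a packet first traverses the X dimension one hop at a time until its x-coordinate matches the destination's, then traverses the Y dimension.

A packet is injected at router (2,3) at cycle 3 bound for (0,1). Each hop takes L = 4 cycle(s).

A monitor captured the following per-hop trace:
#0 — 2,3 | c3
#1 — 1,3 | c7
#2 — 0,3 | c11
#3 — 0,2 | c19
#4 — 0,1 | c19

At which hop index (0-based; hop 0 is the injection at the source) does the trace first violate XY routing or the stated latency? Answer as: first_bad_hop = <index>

[1] (-1,+0) / 4c ⇒ ok
[2] (-1,+0) / 4c ⇒ ok
[3] (+0,-1) / 8c ⇒ BAD: Δcyc=8≠L

first_bad_hop = 3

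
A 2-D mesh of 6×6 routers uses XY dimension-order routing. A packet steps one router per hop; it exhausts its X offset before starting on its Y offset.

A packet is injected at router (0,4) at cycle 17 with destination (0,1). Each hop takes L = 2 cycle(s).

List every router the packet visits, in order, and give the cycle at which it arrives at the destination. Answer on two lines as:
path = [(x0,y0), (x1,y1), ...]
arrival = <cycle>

[0] x=0 y=4 t=17
[1] x=0 y=3 t=19 →S
[2] x=0 y=2 t=21 →S
[3] x=0 y=1 t=23 →S

path = [(0,4), (0,3), (0,2), (0,1)]
arrival = 23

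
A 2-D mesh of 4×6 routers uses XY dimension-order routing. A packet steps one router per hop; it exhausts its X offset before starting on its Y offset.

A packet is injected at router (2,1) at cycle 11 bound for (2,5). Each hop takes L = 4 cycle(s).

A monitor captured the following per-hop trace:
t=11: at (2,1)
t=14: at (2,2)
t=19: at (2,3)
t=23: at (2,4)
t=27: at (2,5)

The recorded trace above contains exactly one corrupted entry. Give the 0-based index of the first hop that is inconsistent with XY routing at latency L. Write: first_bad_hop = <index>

first_bad_hop = 1

  1: Δx=+0 Δy=+1 Δt=3 [BAD: Δcyc=3≠L]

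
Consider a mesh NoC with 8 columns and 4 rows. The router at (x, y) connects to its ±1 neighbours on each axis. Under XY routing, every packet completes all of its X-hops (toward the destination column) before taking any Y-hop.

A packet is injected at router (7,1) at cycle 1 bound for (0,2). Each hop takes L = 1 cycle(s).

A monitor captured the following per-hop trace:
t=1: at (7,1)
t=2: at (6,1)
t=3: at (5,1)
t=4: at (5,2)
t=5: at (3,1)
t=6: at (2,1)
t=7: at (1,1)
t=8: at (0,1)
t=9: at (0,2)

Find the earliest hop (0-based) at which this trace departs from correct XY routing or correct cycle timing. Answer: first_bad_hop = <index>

first_bad_hop = 3

check 1→ d=(-1,0) cyc+1: ok
check 2→ d=(-1,0) cyc+1: ok
check 3→ d=(0,1) cyc+1: BAD: Y-move but x=5≠0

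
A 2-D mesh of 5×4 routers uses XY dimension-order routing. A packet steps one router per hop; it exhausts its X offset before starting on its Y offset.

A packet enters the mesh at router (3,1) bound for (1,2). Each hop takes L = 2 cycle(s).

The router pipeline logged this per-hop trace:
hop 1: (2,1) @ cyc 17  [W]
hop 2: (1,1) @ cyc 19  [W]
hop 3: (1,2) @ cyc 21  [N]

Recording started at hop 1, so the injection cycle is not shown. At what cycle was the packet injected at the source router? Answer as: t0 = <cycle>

t0 = 15

At hop 1 the cycle is 17; in general cyc_k = t0 + kL.
Subtract one hop: t0 = 17 − 2 = 15.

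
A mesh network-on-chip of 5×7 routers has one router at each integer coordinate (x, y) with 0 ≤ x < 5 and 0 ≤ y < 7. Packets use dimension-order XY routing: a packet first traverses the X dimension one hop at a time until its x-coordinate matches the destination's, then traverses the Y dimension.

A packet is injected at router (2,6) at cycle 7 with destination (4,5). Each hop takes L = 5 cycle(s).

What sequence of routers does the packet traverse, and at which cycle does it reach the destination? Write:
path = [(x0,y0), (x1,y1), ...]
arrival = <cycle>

path = [(2,6), (3,6), (4,6), (4,5)]
arrival = 22

[0] x=2 y=6 t=7
[1] x=3 y=6 t=12 →E
[2] x=4 y=6 t=17 →E
[3] x=4 y=5 t=22 →S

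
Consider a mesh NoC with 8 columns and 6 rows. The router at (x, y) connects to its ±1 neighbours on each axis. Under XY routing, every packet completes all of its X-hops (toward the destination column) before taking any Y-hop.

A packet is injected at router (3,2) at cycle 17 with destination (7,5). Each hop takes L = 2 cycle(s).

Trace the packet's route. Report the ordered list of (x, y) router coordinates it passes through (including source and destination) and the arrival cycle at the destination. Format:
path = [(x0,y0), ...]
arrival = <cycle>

path = [(3,2), (4,2), (5,2), (6,2), (7,2), (7,3), (7,4), (7,5)]
arrival = 31

src (3,2)  cyc=17
E→(4,2)  cyc=19
E→(5,2)  cyc=21
E→(6,2)  cyc=23
E→(7,2)  cyc=25
N→(7,3)  cyc=27
N→(7,4)  cyc=29
N→(7,5)  cyc=31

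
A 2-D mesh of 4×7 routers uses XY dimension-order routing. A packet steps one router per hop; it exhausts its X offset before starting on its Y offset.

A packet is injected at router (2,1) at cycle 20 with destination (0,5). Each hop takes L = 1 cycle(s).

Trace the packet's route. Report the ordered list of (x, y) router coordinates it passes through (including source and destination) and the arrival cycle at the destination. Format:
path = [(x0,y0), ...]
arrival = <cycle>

t=20: at (2,1)
t=21: at (1,1) after W
t=22: at (0,1) after W
t=23: at (0,2) after N
t=24: at (0,3) after N
t=25: at (0,4) after N
t=26: at (0,5) after N

path = [(2,1), (1,1), (0,1), (0,2), (0,3), (0,4), (0,5)]
arrival = 26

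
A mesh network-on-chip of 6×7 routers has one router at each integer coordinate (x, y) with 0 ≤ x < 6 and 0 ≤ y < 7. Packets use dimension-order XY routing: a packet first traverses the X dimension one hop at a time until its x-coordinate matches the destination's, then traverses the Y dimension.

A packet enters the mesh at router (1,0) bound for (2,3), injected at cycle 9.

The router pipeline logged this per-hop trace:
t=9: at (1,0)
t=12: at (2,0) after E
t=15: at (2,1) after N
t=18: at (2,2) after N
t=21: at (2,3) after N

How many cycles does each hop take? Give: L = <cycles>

L = 3

Between hops 0 and 1 the cycle counter advances 12 − 9 = 3.
Each hop adds L, hence L = 3.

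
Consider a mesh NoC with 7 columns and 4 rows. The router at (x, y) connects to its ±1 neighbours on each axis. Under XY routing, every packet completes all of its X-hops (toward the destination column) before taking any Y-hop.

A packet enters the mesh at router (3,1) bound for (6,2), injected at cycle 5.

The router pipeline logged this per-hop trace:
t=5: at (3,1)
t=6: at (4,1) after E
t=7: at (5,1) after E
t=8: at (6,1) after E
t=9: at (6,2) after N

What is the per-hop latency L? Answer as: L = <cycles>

Between hops 0 and 1 the cycle counter advances 6 − 5 = 1.
Each hop adds L, hence L = 1.

L = 1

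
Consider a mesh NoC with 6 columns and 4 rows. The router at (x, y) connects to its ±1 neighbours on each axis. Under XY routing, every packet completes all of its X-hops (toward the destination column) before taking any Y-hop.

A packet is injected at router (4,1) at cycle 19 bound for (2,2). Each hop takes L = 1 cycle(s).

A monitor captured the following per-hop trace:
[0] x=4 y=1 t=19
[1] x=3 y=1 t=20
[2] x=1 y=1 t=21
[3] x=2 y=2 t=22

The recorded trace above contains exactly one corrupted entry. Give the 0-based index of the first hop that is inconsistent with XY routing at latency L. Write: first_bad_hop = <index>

first_bad_hop = 2

  1: Δx=-1 Δy=+0 Δt=1 [ok]
  2: Δx=-2 Δy=+0 Δt=1 [BAD: non-unit step]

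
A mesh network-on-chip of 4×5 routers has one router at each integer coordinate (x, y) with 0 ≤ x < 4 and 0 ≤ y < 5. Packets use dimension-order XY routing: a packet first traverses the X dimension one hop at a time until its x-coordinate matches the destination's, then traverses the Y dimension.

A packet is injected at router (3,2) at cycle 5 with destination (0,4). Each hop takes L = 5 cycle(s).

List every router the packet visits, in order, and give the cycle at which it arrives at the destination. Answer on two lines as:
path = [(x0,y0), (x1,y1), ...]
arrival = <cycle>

path = [(3,2), (2,2), (1,2), (0,2), (0,3), (0,4)]
arrival = 30

src (3,2)  cyc=5
W→(2,2)  cyc=10
W→(1,2)  cyc=15
W→(0,2)  cyc=20
N→(0,3)  cyc=25
N→(0,4)  cyc=30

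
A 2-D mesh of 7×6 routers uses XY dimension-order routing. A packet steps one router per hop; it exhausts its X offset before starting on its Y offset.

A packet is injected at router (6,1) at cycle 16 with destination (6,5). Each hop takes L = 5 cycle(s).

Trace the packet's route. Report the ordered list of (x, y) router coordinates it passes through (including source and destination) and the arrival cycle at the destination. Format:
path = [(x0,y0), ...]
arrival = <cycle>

path = [(6,1), (6,2), (6,3), (6,4), (6,5)]
arrival = 36

  0. router=(6,1) cycle=16 (inject)
  1. router=(6,2) cycle=21 dir=N
  2. router=(6,3) cycle=26 dir=N
  3. router=(6,4) cycle=31 dir=N
  4. router=(6,5) cycle=36 dir=N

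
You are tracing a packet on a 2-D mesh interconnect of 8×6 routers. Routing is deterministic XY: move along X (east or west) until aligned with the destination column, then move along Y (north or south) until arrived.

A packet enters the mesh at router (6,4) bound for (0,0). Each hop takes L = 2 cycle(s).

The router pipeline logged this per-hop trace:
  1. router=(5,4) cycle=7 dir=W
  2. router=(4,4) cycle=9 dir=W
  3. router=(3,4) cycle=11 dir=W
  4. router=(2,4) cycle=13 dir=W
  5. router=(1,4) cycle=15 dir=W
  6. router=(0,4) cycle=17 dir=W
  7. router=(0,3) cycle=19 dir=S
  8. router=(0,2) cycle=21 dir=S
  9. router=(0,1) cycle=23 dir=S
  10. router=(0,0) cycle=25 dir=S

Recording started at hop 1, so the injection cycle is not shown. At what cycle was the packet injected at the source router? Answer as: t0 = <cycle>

t0 = 5

The first recorded entry is hop 1 at cycle 7.
t0 = cyc[1] − L = 7 − 2 = 5.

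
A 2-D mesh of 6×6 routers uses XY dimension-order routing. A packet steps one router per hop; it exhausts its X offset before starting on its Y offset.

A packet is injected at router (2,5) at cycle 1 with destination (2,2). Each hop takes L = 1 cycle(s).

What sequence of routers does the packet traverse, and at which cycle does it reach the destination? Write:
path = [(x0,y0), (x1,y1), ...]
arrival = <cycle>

path = [(2,5), (2,4), (2,3), (2,2)]
arrival = 4

  0. router=(2,5) cycle=1 (inject)
  1. router=(2,4) cycle=2 dir=S
  2. router=(2,3) cycle=3 dir=S
  3. router=(2,2) cycle=4 dir=S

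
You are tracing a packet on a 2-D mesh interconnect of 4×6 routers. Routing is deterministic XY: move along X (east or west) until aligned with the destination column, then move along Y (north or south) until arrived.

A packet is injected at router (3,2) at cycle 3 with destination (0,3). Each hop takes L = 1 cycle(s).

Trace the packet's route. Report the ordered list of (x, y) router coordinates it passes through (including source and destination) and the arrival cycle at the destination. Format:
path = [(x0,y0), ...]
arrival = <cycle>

hop 0: (3,2) @ cyc 3
hop 1: (2,2) @ cyc 4  [W]
hop 2: (1,2) @ cyc 5  [W]
hop 3: (0,2) @ cyc 6  [W]
hop 4: (0,3) @ cyc 7  [N]

path = [(3,2), (2,2), (1,2), (0,2), (0,3)]
arrival = 7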